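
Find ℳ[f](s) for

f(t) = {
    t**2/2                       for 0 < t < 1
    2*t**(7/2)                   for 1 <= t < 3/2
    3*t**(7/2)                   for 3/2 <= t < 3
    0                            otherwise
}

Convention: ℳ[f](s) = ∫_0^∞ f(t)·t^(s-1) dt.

(12*3**(s + 7/2)*(s + 2) - 4*(3/2)**(s + 7/2)*(s + 2) - 6*s - 9)/(2*(s + 2)*(2*s + 7))
  Re(s) > -2

decompose at 1, 3/2; ℳ[f](s) sums the 3 pieces' integrals
for t in [0, 1): the term is ∫ t**2/2·t^(s-1)
[1, 3/2) adds the kernel integral of 2*t**(7/2)
for t in [3/2, 3): the term is ∫ 3*t**(7/2)·t^(s-1)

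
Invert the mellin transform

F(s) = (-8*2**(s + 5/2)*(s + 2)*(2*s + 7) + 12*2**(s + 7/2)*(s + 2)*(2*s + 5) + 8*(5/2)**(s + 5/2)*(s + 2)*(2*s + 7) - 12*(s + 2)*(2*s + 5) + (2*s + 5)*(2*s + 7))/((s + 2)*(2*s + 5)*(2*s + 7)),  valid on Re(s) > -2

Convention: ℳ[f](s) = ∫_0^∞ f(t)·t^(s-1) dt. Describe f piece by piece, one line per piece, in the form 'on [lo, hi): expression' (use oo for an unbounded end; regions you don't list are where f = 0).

on [0, 1): t**2
on [1, 2): 6*t**(7/2)
on [2, 5/2): 4*t**(5/2)

integrate the 3 segments split at 1, 2, then add the results
on [0, 1): add ∫ t**2·t^(s-1) dt
[1, 2) adds the kernel integral of 6*t**(7/2)
[2, 5/2) adds the kernel integral of 4*t**(5/2)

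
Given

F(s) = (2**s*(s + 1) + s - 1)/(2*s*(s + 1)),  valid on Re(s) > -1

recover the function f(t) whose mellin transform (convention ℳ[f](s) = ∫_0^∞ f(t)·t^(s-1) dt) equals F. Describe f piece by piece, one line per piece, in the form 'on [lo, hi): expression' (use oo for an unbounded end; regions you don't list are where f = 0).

decompose at 1; ℳ[f](s) sums the 2 pieces' integrals
between 0 and 1 the integrand is t·t^(s-1)
segment 1 to 2 holds 1/2; add its integral

on [0, 1): t
on [1, 2): 1/2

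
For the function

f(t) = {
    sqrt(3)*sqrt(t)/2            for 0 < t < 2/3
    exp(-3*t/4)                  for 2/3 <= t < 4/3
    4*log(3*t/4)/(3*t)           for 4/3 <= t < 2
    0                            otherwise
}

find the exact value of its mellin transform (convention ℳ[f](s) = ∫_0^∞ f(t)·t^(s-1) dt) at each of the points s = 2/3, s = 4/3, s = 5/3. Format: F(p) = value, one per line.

F(2/3) = -6*2**(2/3) + log(2**(2*2**(2/3))/3**(2*2**(2/3))) - 2*6**(1/3)*uppergamma(2/3, 1)/3 + 2*2**(1/6)*3**(1/3)/7 + 2*6**(1/3)*uppergamma(2/3, 1/2)/3 + 6*6**(1/3)
F(4/3) = -12*2**(1/3) - 4*6**(2/3)*uppergamma(4/3, 1)/9 + 2*2**(5/6)*3**(2/3)/33 + 4*6**(2/3)*uppergamma(4/3, 1/2)/9 + log(3**(4*2**(1/3))/2**(4*2**(1/3))) + 4*6**(2/3)
F(5/3) = -3*2**(2/3) - 8*6**(1/3)*uppergamma(5/3, 1)/9 + 4*2**(1/6)*3**(1/3)/39 + 8*6**(1/3)*uppergamma(5/3, 1/2)/9 + log(3**(2*2**(2/3))/2**(2*2**(2/3))) + 2*6**(1/3)

the common scale on t comes off first: sqrt(2)*sqrt(t)/2 on [0, 1); exp(-t/2) on [1, 2); 2*log(t/2)/t on [2, 3)
reversing the common scale on t: sqrt(t) on [0, 1/2); exp(-t) on [1/2, 1); log(t)/t on [1, 3/2)
the 3 pieces separated at 2/3, 4/3 each add one integral
∫ over [0, 2/3) of sqrt(3)*sqrt(t)/2·t^(s-1) joins the sum
for t in [2/3, 4/3): the term is ∫ exp(-3*t/4)·t^(s-1)
over [4/3, 2), the kernel integral of 4*log(3*t/4)/(3*t) enters the sum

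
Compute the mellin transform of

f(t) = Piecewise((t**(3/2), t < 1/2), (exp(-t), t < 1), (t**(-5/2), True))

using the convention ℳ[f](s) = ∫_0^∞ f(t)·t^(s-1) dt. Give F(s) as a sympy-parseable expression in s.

(2*2**s*(2*s - 5)*(2*s + 3)*uppergamma(s, 1/2) - 2*2**s*(2*s - 5)*(2*s + 3)*uppergamma(s, 1) - 4*2**s*(2*s + 3) + sqrt(2)*(2*s - 5))/(2*2**s*(2*s - 5)*(2*s + 3))
  -3/2 < Re(s) < 5/2

along the cuts 1/2, 1, ℳ[f](s) splits into 3 integrals
∫ over [0, 1/2) of t**(3/2)·t^(s-1) joins the sum
[1/2, 1) adds the kernel integral of exp(-t)
between 1 and ∞ the integrand is t**(-5/2)·t^(s-1)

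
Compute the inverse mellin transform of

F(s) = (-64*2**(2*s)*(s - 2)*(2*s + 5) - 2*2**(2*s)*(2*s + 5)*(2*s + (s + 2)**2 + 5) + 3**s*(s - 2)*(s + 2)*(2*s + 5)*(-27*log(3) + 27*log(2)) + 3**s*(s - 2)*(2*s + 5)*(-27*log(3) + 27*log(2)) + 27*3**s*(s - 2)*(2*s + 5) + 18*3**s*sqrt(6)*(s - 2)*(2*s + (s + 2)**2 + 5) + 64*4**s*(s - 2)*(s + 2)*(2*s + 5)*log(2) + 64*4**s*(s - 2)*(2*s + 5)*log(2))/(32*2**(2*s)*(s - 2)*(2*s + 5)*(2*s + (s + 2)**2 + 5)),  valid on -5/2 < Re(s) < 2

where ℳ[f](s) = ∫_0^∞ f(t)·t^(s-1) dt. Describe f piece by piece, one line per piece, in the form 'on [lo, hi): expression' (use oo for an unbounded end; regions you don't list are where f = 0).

on [0, 3/4): sqrt(2)*t**(5/2)
on [3/4, 1): 2*t**3*log(2*t)
on [1, oo): 1/(16*t**2)

the shared t-power comes off first: sqrt(2)*sqrt(t) on [0, 3/4); 2*t*log(2*t) on [3/4, 1); 1/(16*t**4) on [1, ∞)
remove the common scale on t first: sqrt(t) on [0, 3/2); t*log(t) on [3/2, 2); t**(-4) on [2, ∞)
integrate the 3 segments split at 3/4, 1, then add the results
on [0, 3/4): add ∫ sqrt(2)*t**(5/2)·t^(s-1) dt
segment [3/4, 1) carries 2*t**3*log(2*t); integrate it
on [1, ∞) integrate f = 1/(16*t**2) against the kernel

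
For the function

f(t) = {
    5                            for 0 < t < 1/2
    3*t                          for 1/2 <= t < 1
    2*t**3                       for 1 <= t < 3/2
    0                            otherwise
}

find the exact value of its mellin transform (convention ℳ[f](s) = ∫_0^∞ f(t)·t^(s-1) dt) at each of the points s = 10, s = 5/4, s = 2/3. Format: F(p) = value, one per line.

the 3 pieces separated at 1/2, 1 each add one integral
∫ over [0, 1/2) of 5·t^(s-1) joins the sum
between 1/2 and 1 the integrand is 3*t·t^(s-1)
over [1, 3/2), the kernel integral of 2*t**3 enters the sum

F(10) = 17607393/585728
F(5/4) = 2**(3/4)*(88*2**(1/4) + 170 + 243*3**(1/4))/204
F(2/3) = 69/55 + 81*2**(1/3)*3**(2/3)/88 + 33*2**(1/3)/10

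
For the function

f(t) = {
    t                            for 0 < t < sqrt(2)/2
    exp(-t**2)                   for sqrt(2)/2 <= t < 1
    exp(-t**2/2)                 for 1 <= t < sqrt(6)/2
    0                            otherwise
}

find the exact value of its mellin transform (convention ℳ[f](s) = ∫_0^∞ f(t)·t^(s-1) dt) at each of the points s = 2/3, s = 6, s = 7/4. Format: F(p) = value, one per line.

remove the power substitution first: sqrt(t) on [0, 1/2); exp(-t) on [1/2, 1); exp(-t/2) on [1, 3/2)
breakpoints sqrt(2)/2, 1: one integral from each of the 3 segments
between 0 and sqrt(2)/2 the integrand is t·t^(s-1)
segment [sqrt(2)/2, 1) carries exp(-t**2); integrate it
over [1, sqrt(6)/2), the kernel integral of exp(-t**2/2) enters the sum

F(2/3) = -2**(1/3)*uppergamma(1/3, 3/4)/2 - uppergamma(1/3, 1)/2 + uppergamma(1/3, 1/2)/2 + 3*2**(1/6)/10 + 2**(1/3)*uppergamma(1/3, 1/2)/2
F(6) = -65*exp(-3/4)/4 - 5*exp(-1)/2 + sqrt(2)/112 + 117*exp(-1/2)/8
F(7/4) = -2**(7/8)*uppergamma(7/8, 3/4)/2 - uppergamma(7/8, 1)/2 + 2**(5/8)/11 + uppergamma(7/8, 1/2)/2 + 2**(7/8)*uppergamma(7/8, 1/2)/2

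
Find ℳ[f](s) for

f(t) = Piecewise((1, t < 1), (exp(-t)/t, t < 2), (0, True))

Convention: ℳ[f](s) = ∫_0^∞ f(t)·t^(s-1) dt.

the shared t-power comes off first: t on [0, 1); exp(-t) on [1, 2)
summing 2 kernel integrals split by 1 yields ℳ[f](s)
on [0, 1) integrate f = 1 against the kernel
between 1 and 2 the integrand is exp(-t)/t·t^(s-1)

uppergamma(s - 1, 1) - uppergamma(s - 1, 2) + 1/s
  Re(s) > 0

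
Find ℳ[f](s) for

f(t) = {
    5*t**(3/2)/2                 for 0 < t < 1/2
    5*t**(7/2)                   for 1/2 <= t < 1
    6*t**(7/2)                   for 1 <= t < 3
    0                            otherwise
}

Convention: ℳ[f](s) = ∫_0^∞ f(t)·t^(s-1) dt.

(-10*2**(-s - 7/2)*(2*s + 3) + 5*2**(-s - 3/2)*(2*s + 7) + 12*3**(s + 7/2)*(2*s + 3) - 4*s - 6)/((2*s + 3)*(2*s + 7))
  Re(s) > -3/2

cuts at 1/2, 1: linearity sums the 3 kernel integrals
on [0, 1/2) integrate f = 5*t**(3/2)/2 against the kernel
[1/2, 1) adds the kernel integral of 5*t**(7/2)
[1, 3) adds the kernel integral of 6*t**(7/2)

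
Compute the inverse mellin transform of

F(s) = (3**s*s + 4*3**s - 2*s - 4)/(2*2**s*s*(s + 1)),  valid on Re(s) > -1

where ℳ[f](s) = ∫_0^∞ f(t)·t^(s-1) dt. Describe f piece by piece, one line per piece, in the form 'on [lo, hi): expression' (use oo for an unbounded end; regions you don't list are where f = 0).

the 2 pieces separated at 1/2 each add one integral
∫ t·t^(s-1) over [0, 1/2)
between 1/2 and 3/2 the integrand is (2 - t)·t^(s-1)

on [0, 1/2): t
on [1/2, 3/2): 2 - t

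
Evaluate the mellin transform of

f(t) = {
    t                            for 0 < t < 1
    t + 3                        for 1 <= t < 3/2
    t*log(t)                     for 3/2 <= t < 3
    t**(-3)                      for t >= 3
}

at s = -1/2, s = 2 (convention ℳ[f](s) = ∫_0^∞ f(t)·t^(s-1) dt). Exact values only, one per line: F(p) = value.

along the cuts 1, 3/2, 3, ℳ[f](s) splits into 4 integrals
for t in [0, 1): the term is ∫ t·t^(s-1)
the [1, 3/2) slice contributes ∫ (t + 3)·t^(s-1) dt
piece [3/2, 3): integrate t*log(t) against the kernel
∫ t**(-3)·t^(s-1) over [3, ∞)

F(-1/2) = -2266*sqrt(3)/567 + sqrt(6) + log(2**(sqrt(6))*3**(-sqrt(6) + 2*sqrt(3))) + 6
F(2) = 17/24 + 9*log(2)/8 + 63*log(3)/8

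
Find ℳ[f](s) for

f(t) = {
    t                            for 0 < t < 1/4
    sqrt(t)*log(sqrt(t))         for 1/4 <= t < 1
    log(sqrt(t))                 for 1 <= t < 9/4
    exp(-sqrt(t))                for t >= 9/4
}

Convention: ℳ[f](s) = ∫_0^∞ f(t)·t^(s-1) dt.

peel off the power substitution: t**2 on [0, 1/2); t*log(t) on [1/2, 1); log(t) on [1, 3/2); …
split f at 1/4, 1, 9/4: ℳ[f](s) collects 4 kernel integrals
∫ t·t^(s-1) over [0, 1/4)
[1/4, 1) adds the kernel integral of sqrt(t)*log(sqrt(t))
∫ over [1, 9/4) of log(sqrt(t))·t^(s-1) joins the sum
for t in [9/4, ∞): the term is ∫ exp(-sqrt(t))·t^(s-1)

(8*2**(2*s)*s**2*(s + 1)*(4*s**2 + 4*s + 1)*uppergamma(2*s, 3/2) - 8*2**(2*s)*s**2*(s + 1) + 2*2**(2*s)*(s + 1)*(4*s**2 + 4*s + 1) + 9**s*s*(s + 1)*(-4*log(2) + 4*log(3))*(4*s**2 + 4*s + 1) - 2*9**s*(s + 1)*(4*s**2 + 4*s + 1) + 8*s**3*(s + 1)*log(2) + 4*s**2*(s + 1)*log(2) + 4*s**2*(s + 1) + s**2*(4*s**2 + 4*s + 1))/(4*2**(2*s)*s**2*(s + 1)*(4*s**2 + 4*s + 1))
  Re(s) > -1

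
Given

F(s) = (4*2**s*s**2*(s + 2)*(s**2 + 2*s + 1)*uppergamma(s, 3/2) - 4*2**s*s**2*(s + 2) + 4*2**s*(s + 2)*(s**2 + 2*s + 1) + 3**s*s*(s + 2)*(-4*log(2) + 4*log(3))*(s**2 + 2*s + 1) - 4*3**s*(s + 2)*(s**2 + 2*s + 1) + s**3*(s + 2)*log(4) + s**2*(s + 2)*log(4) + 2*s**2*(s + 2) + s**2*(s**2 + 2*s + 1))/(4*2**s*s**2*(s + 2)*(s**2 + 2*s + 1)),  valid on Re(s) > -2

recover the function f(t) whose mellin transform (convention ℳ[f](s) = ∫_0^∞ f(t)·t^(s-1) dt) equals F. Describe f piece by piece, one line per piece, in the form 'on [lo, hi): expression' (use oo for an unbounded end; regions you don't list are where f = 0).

on [0, 1/2): t**2
on [1/2, 1): t*log(t)
on [1, 3/2): log(t)
on [3/2, oo): exp(-t)

along the cuts 1/2, 1, 3/2, ℳ[f](s) splits into 4 integrals
[0, 1/2) adds the kernel integral of t**2
segment [1/2, 1) carries t*log(t); integrate it
piece [1, 3/2): integrate log(t) against the kernel
over [3/2, ∞), the kernel integral of exp(-t) enters the sum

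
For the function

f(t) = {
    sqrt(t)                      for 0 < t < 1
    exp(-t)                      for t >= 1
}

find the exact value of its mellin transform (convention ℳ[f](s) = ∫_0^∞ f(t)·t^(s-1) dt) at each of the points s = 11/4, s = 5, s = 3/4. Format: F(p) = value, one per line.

breakpoints 1: one integral from each of the 2 segments
the [0, 1) slice contributes ∫ sqrt(t)·t^(s-1) dt
[1, ∞) adds the kernel integral of exp(-t)

F(11/4) = 4/13 + uppergamma(11/4, 1)
F(5) = 2/11 + 65*exp(-1)
F(3/4) = uppergamma(3/4, 1) + 4/5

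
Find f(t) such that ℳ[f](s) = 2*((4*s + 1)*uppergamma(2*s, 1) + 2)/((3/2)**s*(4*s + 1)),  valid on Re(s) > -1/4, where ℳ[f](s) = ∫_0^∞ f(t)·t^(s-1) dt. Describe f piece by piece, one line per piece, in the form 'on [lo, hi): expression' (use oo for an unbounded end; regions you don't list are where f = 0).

on [0, 2/3): 2**(3/4)*3**(1/4)*t**(1/4)/2
on [2/3, oo): exp(-sqrt(6)*sqrt(t)/2)

undo the common scale on t: t**(1/4) on [0, 1); exp(-sqrt(t)) on [1, ∞)
undo the power substitution: sqrt(t) on [0, 1); exp(-t) on [1, ∞)
linearity at 2/3 turns ℳ[f](s) into 2 summed integrals
∫ over [0, 2/3) of 2**(3/4)*3**(1/4)*t**(1/4)/2·t^(s-1) joins the sum
[2/3, ∞) adds the kernel integral of exp(-sqrt(6)*sqrt(t)/2)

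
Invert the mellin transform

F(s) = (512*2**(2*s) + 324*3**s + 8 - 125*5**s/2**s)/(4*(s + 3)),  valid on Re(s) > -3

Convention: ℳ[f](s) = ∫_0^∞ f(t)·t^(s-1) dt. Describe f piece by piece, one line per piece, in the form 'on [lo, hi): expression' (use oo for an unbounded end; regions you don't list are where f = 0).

slice at 1, 5/2, 3, transform all 4 pieces, and sum them
segment [0, 1) carries 5*t**3; integrate it
∫ over [1, 5/2) of 3*t**3·t^(s-1) joins the sum
segment 5/2 to 3 holds 5*t**3; add its integral
[3, 4) adds the kernel integral of 2*t**3

on [0, 1): 5*t**3
on [1, 5/2): 3*t**3
on [5/2, 3): 5*t**3
on [3, 4): 2*t**3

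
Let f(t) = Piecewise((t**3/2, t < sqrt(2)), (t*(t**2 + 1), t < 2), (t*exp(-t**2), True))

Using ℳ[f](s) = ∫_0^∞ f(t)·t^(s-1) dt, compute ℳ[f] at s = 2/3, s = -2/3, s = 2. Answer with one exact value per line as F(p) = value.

F(2/3) = -48*2**(5/6)/55 + uppergamma(5/6, 4)/2 + 186*2**(2/3)/55
F(-2/3) = -24*2**(1/6)/7 + uppergamma(1/6, 4)/2 + 33*2**(1/3)/7
F(2) = -16*sqrt(2)/15 + sqrt(pi)*erfc(2)/4 + exp(-4) + 136/15

strip the power substitution: t**(3/2)/2 on [0, 2); sqrt(t)*(t + 1) on [2, 4); sqrt(t)*exp(-t) on [4, ∞)
back out the shared t-power: t/2 on [0, 2); t + 1 on [2, 4); exp(-t) on [4, ∞)
back out the common scale on t: t on [0, 1); 2*t + 1 on [1, 2); exp(-2*t) on [2, ∞)
breakpoints sqrt(2), 2: one integral from each of the 3 segments
over [0, sqrt(2)), the kernel integral of t**3/2 enters the sum
the [sqrt(2), 2) slice contributes ∫ t*(t**2 + 1)·t^(s-1) dt
over [2, ∞), the kernel integral of t*exp(-t**2) enters the sum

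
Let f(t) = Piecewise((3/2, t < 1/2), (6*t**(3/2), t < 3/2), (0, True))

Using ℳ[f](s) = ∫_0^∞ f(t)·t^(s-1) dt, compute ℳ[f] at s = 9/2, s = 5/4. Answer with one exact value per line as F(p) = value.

F(9/2) = sqrt(2)/96 + 91/8
F(5/4) = 3*2**(1/4)*(-10 + 11*sqrt(2) + 90*3**(3/4))/110

slice at 1/2, transform all 2 pieces, and sum them
piece [0, 1/2): integrate 3/2 against the kernel
segment [1/2, 3/2) carries 6*t**(3/2); integrate it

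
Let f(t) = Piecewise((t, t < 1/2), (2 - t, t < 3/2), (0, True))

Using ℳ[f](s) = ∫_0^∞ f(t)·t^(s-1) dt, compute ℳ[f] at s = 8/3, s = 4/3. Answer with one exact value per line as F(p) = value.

integrate the 2 segments split at 1/2, then add the results
∫ t·t^(s-1) over [0, 1/2)
∫ over [1/2, 3/2) of (2 - t)·t^(s-1) joins the sum

F(8/3) = 3*2**(1/3)*(-7 + 45*3**(2/3))/352
F(4/3) = 3*2**(2/3)*(-5 + 12*3**(1/3))/56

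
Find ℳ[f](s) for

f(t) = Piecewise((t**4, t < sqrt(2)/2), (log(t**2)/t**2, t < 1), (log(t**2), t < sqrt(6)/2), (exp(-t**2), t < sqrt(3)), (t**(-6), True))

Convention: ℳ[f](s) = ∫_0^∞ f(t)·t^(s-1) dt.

the power substitution comes off first: t**2 on [0, 1/2); log(t)/t on [1/2, 1); log(t) on [1, 3/2); …
f breaks at sqrt(2)/2, 1, sqrt(6)/2, sqrt(3) into 5 integrals to sum
piece [0, sqrt(2)/2): integrate t**4 against the kernel
∫ log(t**2)/t**2·t^(s-1) over [sqrt(2)/2, 1)
for t in [1, sqrt(6)/2): the term is ∫ log(t**2)·t^(s-1)
segment [sqrt(6)/2, sqrt(3)) carries exp(-t**2); integrate it
between sqrt(3) and ∞ the integrand is t**(-6)·t^(s-1)

(27*2**(s/2)*s**2*(s/2 - 3)*(s/2 + 2)*(s**2/4 - s + 1)*uppergamma(s/2, 3/2) - 27*2**(s/2)*s**2*(s/2 - 3)*(s/2 + 2)*(s**2/4 - s + 1)*uppergamma(s/2, 3) - 27*2**(s/2)*s**2*(s/2 - 3)*(s/2 + 2) + 108*2**(s/2)*(s/2 - 3)*(s/2 + 2)*(s**2/4 - s + 1) - 54*3**(s/2)*s*(s/2 - 3)*(s/2 + 2)*(s**2/4 - s + 1)*log(2) + 54*3**(s/2)*s*(s/2 - 3)*(s/2 + 2)*(s**2/4 - s + 1)*log(3) - 108*3**(s/2)*(s/2 - 3)*(s/2 + 2)*(s**2/4 - s + 1) - 6**(s/2)*s**2*(s/2 + 2)*(s**2/4 - s + 1) + 27*s**3*(s/2 - 3)*(s/2 + 2)*log(2) - 54*s**2*(s/2 - 3)*(s/2 + 2)*log(2) + 54*s**2*(s/2 - 3)*(s/2 + 2) + 27*s**2*(s/2 - 3)*(s**2/4 - s + 1)/4)/(54*2**(s/2)*s**2*(s/2 - 3)*(s/2 + 2)*(s**2/4 - s + 1))
  -4 < Re(s) < 6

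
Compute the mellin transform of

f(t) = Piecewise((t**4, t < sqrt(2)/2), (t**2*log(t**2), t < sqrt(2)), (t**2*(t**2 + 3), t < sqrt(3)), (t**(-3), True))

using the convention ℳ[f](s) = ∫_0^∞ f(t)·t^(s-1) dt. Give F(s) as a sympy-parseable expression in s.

reversing the power substitution: t**2 on [0, 1/2); t*log(t) on [1/2, 2); t*(t + 3) on [2, 3); …
peel off the shared t-power: t**3 on [0, 1/2); t**2*log(t) on [1/2, 2); t**2*(t + 3) on [2, 3); …
invert the shared t-power to get t on [0, 1/2); log(t) on [1/2, 2); t + 3 on [2, 3); …
summing 4 kernel integrals split by sqrt(2)/2, sqrt(2), sqrt(3) yields ℳ[f](s)
segment [0, sqrt(2)/2) carries t**4; integrate it
piece [sqrt(2)/2, sqrt(2)): integrate t**2*log(t**2) against the kernel
segment sqrt(2) to sqrt(3) holds t**2*(t**2 + 3); add its integral
the [sqrt(3), ∞) slice contributes ∫ t**(-3)·t^(s-1) dt

(360*2**s*(3 - s)*(s + 2)**2 + 72*2**s*(s - 3)*(s + 2)*(s + 4)*log(2) - 432*2**s*(s - 3)*(s + 2) - 144*2**s*(s - 3)*(s + 4) + 648*6**(s/2)*(s - 3)*(s + 2)**2 + 648*6**(s/2)*(s - 3)*(s + 2) - 4*sqrt(3)*6**(s/2)*(s + 2)**2*(s + 4) + 9*(s - 3)*(s + 2)**2 + 18*(s - 3)*(s + 2)*(s + 4)*log(2) + 36*(s - 3)*(s + 4))/(36*2**(s/2)*(s - 3)*(s + 2)**2*(s + 4))
  -4 < Re(s) < 3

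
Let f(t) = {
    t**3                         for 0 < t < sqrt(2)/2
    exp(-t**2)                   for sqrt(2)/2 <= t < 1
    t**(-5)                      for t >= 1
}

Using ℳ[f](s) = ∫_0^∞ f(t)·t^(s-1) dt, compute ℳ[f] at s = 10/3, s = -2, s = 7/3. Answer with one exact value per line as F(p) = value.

F(10/3) = -uppergamma(5/3, 1)/2 + 3*2**(5/6)/304 + uppergamma(5/3, 1/2)/2 + 3/5
F(-2) = -expint(2, 1)/2 + 1/7 + expint(2, 1/2) + sqrt(2)/2
F(7/3) = -uppergamma(7/6, 1)/2 + 3*2**(1/3)/128 + uppergamma(7/6, 1/2)/2 + 3/8

remove the power substitution first: t**(3/2) on [0, 1/2); exp(-t) on [1/2, 1); t**(-5/2) on [1, ∞)
integrate the 3 segments split at sqrt(2)/2, 1, then add the results
for t in [0, sqrt(2)/2): the term is ∫ t**3·t^(s-1)
between sqrt(2)/2 and 1 the integrand is exp(-t**2)·t^(s-1)
between 1 and ∞ the integrand is t**(-5)·t^(s-1)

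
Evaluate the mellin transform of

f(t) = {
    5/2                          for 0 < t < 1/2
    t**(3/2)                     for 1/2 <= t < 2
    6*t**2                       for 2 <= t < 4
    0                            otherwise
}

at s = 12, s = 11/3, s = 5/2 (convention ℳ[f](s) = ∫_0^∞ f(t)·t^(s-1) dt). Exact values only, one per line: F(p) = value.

decompose at 1/2, 2; ℳ[f](s) sums the 3 pieces' integrals
for t in [0, 1/2): the term is ∫ 5/2·t^(s-1)
between 1/2 and 2 the integrand is t**(3/2)·t^(s-1)
∫ over [2, 4) of 6*t**2·t^(s-1) joins the sum

F(12) = 134217727*sqrt(2)/221184 + 79160005361699/688128
F(11/3) = -576*2**(2/3)/17 - 3*2**(5/6)/992 + 192*2**(1/6)/31 + 12976383*2**(1/3)/5984
F(5/2) = 131837/192 - 509*sqrt(2)/24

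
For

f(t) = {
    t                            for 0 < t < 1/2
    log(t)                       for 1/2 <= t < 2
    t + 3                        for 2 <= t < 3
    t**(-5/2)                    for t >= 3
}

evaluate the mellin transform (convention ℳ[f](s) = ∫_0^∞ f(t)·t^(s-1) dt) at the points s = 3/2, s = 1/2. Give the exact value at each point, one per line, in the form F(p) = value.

cuts at 1/2, 2, 3: linearity sums the 4 kernel integrals
on [0, 1/2) integrate f = t against the kernel
on [1/2, 2) integrate f = log(t) against the kernel
over [2, 3), the kernel integral of (t + 3) enters the sum
segment 3 to ∞ holds t**(-5/2); add its integral

F(3/2) = sqrt(2)*(-1139 + 30*sqrt(2) + 270*log(2) + 864*sqrt(6))/180
F(1/2) = sqrt(2)*(-330 + sqrt(2) + 108*log(2) + 144*sqrt(6))/36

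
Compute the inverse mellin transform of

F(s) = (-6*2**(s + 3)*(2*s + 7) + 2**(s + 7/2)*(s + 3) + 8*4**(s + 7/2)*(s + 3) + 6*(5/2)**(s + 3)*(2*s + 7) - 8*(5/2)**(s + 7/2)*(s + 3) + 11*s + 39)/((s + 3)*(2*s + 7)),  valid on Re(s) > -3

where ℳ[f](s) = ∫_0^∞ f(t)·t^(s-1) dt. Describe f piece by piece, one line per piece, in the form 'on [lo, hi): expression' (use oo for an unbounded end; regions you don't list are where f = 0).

split f at 1, 2, 5/2: ℳ[f](s) collects 4 kernel integrals
on [0, 1) integrate f = 6*t**3 against the kernel
piece [1, 2): integrate t**(7/2)/2 against the kernel
∫ 6*t**3·t^(s-1) over [2, 5/2)
for t in [5/2, 4): the term is ∫ 4*t**(7/2)·t^(s-1)

on [0, 1): 6*t**3
on [1, 2): t**(7/2)/2
on [2, 5/2): 6*t**3
on [5/2, 4): 4*t**(7/2)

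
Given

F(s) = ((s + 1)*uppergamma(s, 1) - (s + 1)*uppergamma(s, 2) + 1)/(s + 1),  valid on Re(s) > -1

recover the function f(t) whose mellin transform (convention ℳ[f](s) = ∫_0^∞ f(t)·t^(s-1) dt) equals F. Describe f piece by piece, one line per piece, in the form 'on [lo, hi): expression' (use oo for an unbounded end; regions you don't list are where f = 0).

on [0, 1): t
on [1, 2): exp(-t)

linearity at 1 turns ℳ[f](s) into 2 summed integrals
∫ over [0, 1) of t·t^(s-1) joins the sum
the [1, 2) slice contributes ∫ exp(-t)·t^(s-1) dt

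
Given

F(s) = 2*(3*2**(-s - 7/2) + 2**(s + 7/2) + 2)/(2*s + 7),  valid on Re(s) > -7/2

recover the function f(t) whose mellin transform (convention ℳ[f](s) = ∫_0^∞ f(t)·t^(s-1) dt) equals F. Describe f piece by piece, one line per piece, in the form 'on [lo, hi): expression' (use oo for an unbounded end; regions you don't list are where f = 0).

breakpoints 1/2, 1: one integral from each of the 3 segments
between 0 and 1/2 the integrand is 6*t**(7/2)·t^(s-1)
between 1/2 and 1 the integrand is 3*t**(7/2)·t^(s-1)
piece [1, 2): integrate t**(7/2) against the kernel

on [0, 1/2): 6*t**(7/2)
on [1/2, 1): 3*t**(7/2)
on [1, 2): t**(7/2)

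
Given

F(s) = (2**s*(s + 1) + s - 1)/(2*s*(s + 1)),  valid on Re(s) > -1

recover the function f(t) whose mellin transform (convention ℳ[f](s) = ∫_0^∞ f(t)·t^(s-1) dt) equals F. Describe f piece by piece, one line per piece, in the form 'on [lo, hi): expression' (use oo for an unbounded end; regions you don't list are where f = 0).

on [0, 1): t
on [1, 2): 1/2

slice at 1, transform all 2 pieces, and sum them
between 0 and 1 the integrand is t·t^(s-1)
piece [1, 2): integrate 1/2 against the kernel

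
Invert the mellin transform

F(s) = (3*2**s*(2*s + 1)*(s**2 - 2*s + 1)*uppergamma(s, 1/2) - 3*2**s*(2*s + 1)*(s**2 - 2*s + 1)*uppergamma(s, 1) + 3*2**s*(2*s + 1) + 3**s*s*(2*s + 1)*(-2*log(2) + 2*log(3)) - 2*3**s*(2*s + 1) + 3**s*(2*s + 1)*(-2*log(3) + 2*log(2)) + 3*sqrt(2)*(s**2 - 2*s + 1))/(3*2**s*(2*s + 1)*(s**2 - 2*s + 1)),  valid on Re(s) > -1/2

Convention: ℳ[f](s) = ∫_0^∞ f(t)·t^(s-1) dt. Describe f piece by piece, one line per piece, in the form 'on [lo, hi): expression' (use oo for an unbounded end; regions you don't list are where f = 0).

on [0, 1/2): sqrt(t)
on [1/2, 1): exp(-t)
on [1, 3/2): log(t)/t

split f at 1/2, 1: ℳ[f](s) collects 3 kernel integrals
for t in [0, 1/2): the term is ∫ sqrt(t)·t^(s-1)
between 1/2 and 1 the integrand is exp(-t)·t^(s-1)
[1, 3/2) adds the kernel integral of log(t)/t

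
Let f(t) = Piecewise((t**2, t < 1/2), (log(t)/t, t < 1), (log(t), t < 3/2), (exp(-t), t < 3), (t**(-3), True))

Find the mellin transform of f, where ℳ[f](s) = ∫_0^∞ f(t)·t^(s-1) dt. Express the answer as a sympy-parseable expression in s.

(108*2**s*s**2*(s - 3)*(s + 2)*(s**2 - 2*s + 1)*uppergamma(s, 3/2) - 108*2**s*s**2*(s - 3)*(s + 2)*(s**2 - 2*s + 1)*uppergamma(s, 3) - 108*2**s*s**2*(s - 3)*(s + 2) + 108*2**s*(s - 3)*(s + 2)*(s**2 - 2*s + 1) - 108*3**s*s*(s - 3)*(s + 2)*(s**2 - 2*s + 1)*log(2) + 108*3**s*s*(s - 3)*(s + 2)*(s**2 - 2*s + 1)*log(3) - 108*3**s*(s - 3)*(s + 2)*(s**2 - 2*s + 1) - 4*6**s*s**2*(s + 2)*(s**2 - 2*s + 1) + 216*s**3*(s - 3)*(s + 2)*log(2) - 216*s**2*(s - 3)*(s + 2)*log(2) + 216*s**2*(s - 3)*(s + 2) + 27*s**2*(s - 3)*(s**2 - 2*s + 1))/(108*2**s*s**2*(s - 3)*(s + 2)*(s**2 - 2*s + 1))
  -2 < Re(s) < 3

summing 5 kernel integrals split by 1/2, 1, 3/2, 3 yields ℳ[f](s)
∫ over [0, 1/2) of t**2·t^(s-1) joins the sum
over [1/2, 1), the kernel integral of log(t)/t enters the sum
segment 1 to 3/2 holds log(t); add its integral
piece [3/2, 3): integrate exp(-t) against the kernel
[3, ∞) adds the kernel integral of t**(-3)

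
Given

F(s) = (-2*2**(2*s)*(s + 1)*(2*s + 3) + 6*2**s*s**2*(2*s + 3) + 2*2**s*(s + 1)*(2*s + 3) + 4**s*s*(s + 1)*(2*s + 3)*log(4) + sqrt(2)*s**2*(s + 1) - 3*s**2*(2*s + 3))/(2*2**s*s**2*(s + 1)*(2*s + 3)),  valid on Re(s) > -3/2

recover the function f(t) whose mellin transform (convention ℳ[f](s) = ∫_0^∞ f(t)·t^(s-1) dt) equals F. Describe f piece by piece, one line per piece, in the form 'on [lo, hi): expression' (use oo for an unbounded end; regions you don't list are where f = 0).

linearity at 1/2, 1 turns ℳ[f](s) into 3 summed integrals
piece [0, 1/2): integrate t**(3/2) against the kernel
segment [1/2, 1) carries 3*t; integrate it
[1, 2) adds the kernel integral of log(t)

on [0, 1/2): t**(3/2)
on [1/2, 1): 3*t
on [1, 2): log(t)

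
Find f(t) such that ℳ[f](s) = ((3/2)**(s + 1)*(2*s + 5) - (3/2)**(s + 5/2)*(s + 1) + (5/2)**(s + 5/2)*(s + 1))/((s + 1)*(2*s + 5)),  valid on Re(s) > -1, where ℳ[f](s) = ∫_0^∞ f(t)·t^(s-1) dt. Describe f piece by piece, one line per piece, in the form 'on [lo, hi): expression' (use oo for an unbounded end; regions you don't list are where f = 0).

the 2 pieces separated at 3/2 each add one integral
segment 0 to 3/2 holds t; add its integral
[3/2, 5/2) adds the kernel integral of t**(5/2)/2

on [0, 3/2): t
on [3/2, 5/2): t**(5/2)/2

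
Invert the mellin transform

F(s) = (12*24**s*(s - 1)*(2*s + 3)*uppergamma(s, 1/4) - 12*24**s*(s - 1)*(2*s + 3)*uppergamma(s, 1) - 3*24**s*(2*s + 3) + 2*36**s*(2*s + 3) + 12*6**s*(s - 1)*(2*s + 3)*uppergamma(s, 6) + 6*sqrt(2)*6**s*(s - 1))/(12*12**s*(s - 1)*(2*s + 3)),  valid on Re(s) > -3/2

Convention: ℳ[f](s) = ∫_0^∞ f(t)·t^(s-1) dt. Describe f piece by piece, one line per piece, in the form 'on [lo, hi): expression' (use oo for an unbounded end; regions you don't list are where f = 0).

on [0, 1/2): t**(3/2)
on [1/2, 2): exp(-t/2)
on [2, 3): 1/(2*t)
on [3, oo): exp(-2*t)

linearity at 1/2, 2, 3 turns ℳ[f](s) into 4 summed integrals
[0, 1/2) adds the kernel integral of t**(3/2)
piece [1/2, 2): integrate exp(-t/2) against the kernel
on [2, 3): add ∫ 1/(2*t)·t^(s-1) dt
for t in [3, ∞): the term is ∫ exp(-2*t)·t^(s-1)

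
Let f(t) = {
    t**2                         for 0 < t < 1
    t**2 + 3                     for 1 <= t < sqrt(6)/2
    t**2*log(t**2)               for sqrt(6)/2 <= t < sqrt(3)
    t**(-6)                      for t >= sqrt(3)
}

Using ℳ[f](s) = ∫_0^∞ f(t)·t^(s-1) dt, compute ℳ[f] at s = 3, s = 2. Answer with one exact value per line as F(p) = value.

F(3) = -461*sqrt(3)/675 - 1 + 213*sqrt(6)/200 + log(2**(9*sqrt(6)/40)*3**(-9*sqrt(6)/40 + 9*sqrt(3)/5))
F(2) = 143/288 + log(3*90699264**(1/16))

invert the power substitution to get t on [0, 1); t + 3 on [1, 3/2); t*log(t) on [3/2, 3); …
cuts at 1, sqrt(6)/2, sqrt(3): linearity sums the 4 kernel integrals
[0, 1) adds the kernel integral of t**2
∫ over [1, sqrt(6)/2) of (t**2 + 3)·t^(s-1) joins the sum
between sqrt(6)/2 and sqrt(3) the integrand is t**2*log(t**2)·t^(s-1)
for t in [sqrt(3), ∞): the term is ∫ t**(-6)·t^(s-1)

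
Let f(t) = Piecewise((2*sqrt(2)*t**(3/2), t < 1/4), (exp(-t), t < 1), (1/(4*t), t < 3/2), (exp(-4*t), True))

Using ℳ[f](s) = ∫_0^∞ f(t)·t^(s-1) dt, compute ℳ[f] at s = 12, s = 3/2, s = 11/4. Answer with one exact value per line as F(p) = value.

F(12) = -108505112*exp(-1) + sqrt(2)/905969664 + 175099/90112 + 61640757*exp(-6)/65536 + 214975636319885*exp(-1/4)/4194304
F(3/2) = -1/2 - exp(-1) - sqrt(pi)*erfc(1)/2 + sqrt(pi)*erfc(sqrt(6))/16 + sqrt(6)*exp(-6)/8 + sqrt(2)/96 + exp(-1/4)/2 + sqrt(pi)*erfc(1/2)/2 + sqrt(6)/4
F(11/4) = -uppergamma(11/4, 1) - 537/3808 + sqrt(2)*uppergamma(11/4, 6)/64 + 3*2**(1/4)*3**(3/4)/28 + uppergamma(11/4, 1/4)

undo the common scale on t: t**(3/2) on [0, 1/2); exp(-t/2) on [1/2, 2); 1/(2*t) on [2, 3); …
slice at 1/4, 1, 3/2, transform all 4 pieces, and sum them
on [0, 1/4): add ∫ 2*sqrt(2)*t**(3/2)·t^(s-1) dt
segment 1/4 to 1 holds exp(-t); add its integral
over [1, 3/2), the kernel integral of 1/(4*t) enters the sum
segment 3/2 to ∞ holds exp(-4*t); add its integral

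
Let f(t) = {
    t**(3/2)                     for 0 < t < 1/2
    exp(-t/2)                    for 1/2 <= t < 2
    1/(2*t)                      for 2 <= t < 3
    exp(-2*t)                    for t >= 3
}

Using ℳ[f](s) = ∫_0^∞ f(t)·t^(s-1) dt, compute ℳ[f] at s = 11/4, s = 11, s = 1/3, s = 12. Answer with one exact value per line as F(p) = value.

F(11/4) = -4*2**(3/4)*uppergamma(11/4, 1) - 537*2**(3/4)/952 + 2**(1/4)*uppergamma(11/4, 6)/8 + 6*3**(3/4)/7 + 4*2**(3/4)*uppergamma(11/4, 1/4)
F(11) = -20201678848*exp(-1) + sqrt(2)/102400 + 5474871*exp(-6)/8 + 11605/4 + 4885809916361*exp(-1/4)/512
F(1/3) = -3**(1/3)/4 - 2**(1/3)*uppergamma(1/3, 1) + 2**(2/3)*uppergamma(1/3, 6)/2 + 3*2**(1/6)/22 + 3*2**(1/3)/8 + 2**(1/3)*uppergamma(1/3, 1/4)
F(12) = -444436938752*exp(-1) + sqrt(2)/221184 + 175099/22 + 61640757*exp(-6)/16 + 214975636319885*exp(-1/4)/1024

along the cuts 1/2, 2, 3, ℳ[f](s) splits into 4 integrals
on [0, 1/2) integrate f = t**(3/2) against the kernel
on [1/2, 2) integrate f = exp(-t/2) against the kernel
segment 2 to 3 holds 1/(2*t); add its integral
between 3 and ∞ the integrand is exp(-2*t)·t^(s-1)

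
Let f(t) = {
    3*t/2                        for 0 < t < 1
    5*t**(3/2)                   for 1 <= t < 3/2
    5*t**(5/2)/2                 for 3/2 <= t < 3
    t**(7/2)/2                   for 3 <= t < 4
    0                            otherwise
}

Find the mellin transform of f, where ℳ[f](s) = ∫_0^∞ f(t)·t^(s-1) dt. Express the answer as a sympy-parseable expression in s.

cuts at 1, 3/2, 3: linearity sums the 4 kernel integrals
on [0, 1) integrate f = 3*t/2 against the kernel
segment [1, 3/2) carries 5*t**(3/2); integrate it
the [3/2, 3) slice contributes ∫ 5*t**(5/2)/2·t^(s-1) dt
on [3, 4) integrate f = t**(7/2)/2 against the kernel

(10*3**(s + 5/2)*(s + 1)*(2*s + 3)*(2*s + 7) - 2*3**(s + 7/2)*(s + 1)*(2*s + 3)*(2*s + 5) + 20*(3/2)**(s + 3/2)*(s + 1)*(2*s + 5)*(2*s + 7) - 10*(3/2)**(s + 5/2)*(s + 1)*(2*s + 3)*(2*s + 7) + 2*4**(s + 7/2)*(s + 1)*(2*s + 3)*(2*s + 5) - 20*(s + 1)*(2*s + 5)*(2*s + 7) + 3*(2*s + 3)*(2*s + 5)*(2*s + 7))/(2*(s + 1)*(2*s + 3)*(2*s + 5)*(2*s + 7))
  Re(s) > -1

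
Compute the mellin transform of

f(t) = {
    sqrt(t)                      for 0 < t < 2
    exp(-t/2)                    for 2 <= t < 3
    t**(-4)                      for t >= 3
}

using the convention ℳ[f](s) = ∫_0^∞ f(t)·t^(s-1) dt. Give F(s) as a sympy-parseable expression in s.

integrate the 3 segments split at 2, 3, then add the results
on [0, 2) integrate f = sqrt(t) against the kernel
[2, 3) adds the kernel integral of exp(-t/2)
between 3 and ∞ the integrand is t**(-4)·t^(s-1)

(2**s*(s - 4)*(2*s + 1)*uppergamma(s, 1) - 2**s*(s - 4)*(2*s + 1)*uppergamma(s, 3/2) + 2*2**(s + 1/2)*(s - 4) - 3**s*(2*s + 1)/81)/((s - 4)*(2*s + 1))
  -1/2 < Re(s) < 4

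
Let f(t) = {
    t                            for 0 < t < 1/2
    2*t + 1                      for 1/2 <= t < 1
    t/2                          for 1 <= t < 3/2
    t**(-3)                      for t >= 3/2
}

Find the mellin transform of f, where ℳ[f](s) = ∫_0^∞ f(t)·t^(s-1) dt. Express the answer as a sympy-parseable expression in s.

(270*2**s*s**2 - 702*2**s*s - 324*2**s + 49*3**s*s**2 - 275*3**s*s - 162*s**2 + 378*s + 324)/(108*2**s*s*(s**2 - 2*s - 3))
  -1 < Re(s) < 3

slice at 1/2, 1, 3/2, transform all 4 pieces, and sum them
segment 0 to 1/2 holds t; add its integral
segment 1/2 to 1 holds (2*t + 1); add its integral
∫ over [1, 3/2) of t/2·t^(s-1) joins the sum
on [3/2, ∞) integrate f = t**(-3) against the kernel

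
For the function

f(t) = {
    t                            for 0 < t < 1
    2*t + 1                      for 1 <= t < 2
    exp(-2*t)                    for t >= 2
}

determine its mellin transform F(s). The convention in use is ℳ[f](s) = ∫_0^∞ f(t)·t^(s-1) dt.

summing 3 kernel integrals split by 1, 2 yields ℳ[f](s)
for t in [0, 1): the term is ∫ t·t^(s-1)
between 1 and 2 the integrand is (2*t + 1)·t^(s-1)
∫ over [2, ∞) of exp(-2*t)·t^(s-1) joins the sum

(2**s*s*(s + 1)*uppergamma(s, 4) - 2*4**s*s - 4**s + 5*8**s*s + 8**s)/(4**s*s*(s + 1))
  Re(s) > -1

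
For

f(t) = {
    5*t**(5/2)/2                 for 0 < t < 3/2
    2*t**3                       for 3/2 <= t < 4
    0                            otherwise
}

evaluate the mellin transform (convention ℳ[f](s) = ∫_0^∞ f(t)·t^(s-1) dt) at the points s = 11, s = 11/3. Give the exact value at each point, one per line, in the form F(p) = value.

F(11) = 295245*sqrt(6)/16384 + 4398041728135/114688
F(11/3) = -2187*2**(1/3)*3**(2/3)/1280 + 10935*2**(5/6)*3**(1/6)/4736 + 12288*2**(1/3)/5

along the cuts 3/2, ℳ[f](s) splits into 2 integrals
segment [0, 3/2) carries 5*t**(5/2)/2; integrate it
∫ over [3/2, 4) of 2*t**3·t^(s-1) joins the sum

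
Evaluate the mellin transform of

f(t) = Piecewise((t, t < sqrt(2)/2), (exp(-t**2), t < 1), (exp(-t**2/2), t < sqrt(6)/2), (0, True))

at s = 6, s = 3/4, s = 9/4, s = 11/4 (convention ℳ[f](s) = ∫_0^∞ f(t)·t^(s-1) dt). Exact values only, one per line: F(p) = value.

strip the power substitution: sqrt(t) on [0, 1/2); exp(-t) on [1/2, 1); exp(-t/2) on [1, 3/2)
decompose at sqrt(2)/2, 1; ℳ[f](s) sums the 3 pieces' integrals
between 0 and sqrt(2)/2 the integrand is t·t^(s-1)
on [sqrt(2)/2, 1) integrate f = exp(-t**2) against the kernel
piece [1, sqrt(6)/2): integrate exp(-t**2/2) against the kernel

F(6) = -65*exp(-3/4)/4 - 5*exp(-1)/2 + sqrt(2)/112 + 117*exp(-1/2)/8
F(3/4) = -2**(3/8)*uppergamma(3/8, 3/4)/2 - uppergamma(3/8, 1)/2 + uppergamma(3/8, 1/2)/2 + 2*2**(1/8)/7 + 2**(3/8)*uppergamma(3/8, 1/2)/2
F(9/4) = -2**(1/8)*uppergamma(9/8, 3/4) - uppergamma(9/8, 1)/2 + 2**(3/8)/13 + uppergamma(9/8, 1/2)/2 + 2**(1/8)*uppergamma(9/8, 1/2)
F(11/4) = -2**(3/8)*uppergamma(11/8, 3/4) - uppergamma(11/8, 1)/2 + 2**(1/8)/15 + uppergamma(11/8, 1/2)/2 + 2**(3/8)*uppergamma(11/8, 1/2)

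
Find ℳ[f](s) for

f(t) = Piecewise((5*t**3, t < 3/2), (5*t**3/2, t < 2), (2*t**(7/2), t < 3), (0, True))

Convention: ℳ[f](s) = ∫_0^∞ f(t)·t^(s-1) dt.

summing 3 kernel integrals split by 3/2, 2 yields ℳ[f](s)
segment [0, 3/2) carries 5*t**3; integrate it
[3/2, 2) adds the kernel integral of 5*t**3/2
segment 2 to 3 holds 2*t**(7/2); add its integral

(320*2**s*(2*s + 7) - 512*2**(s + 1/2)*(s + 3) + 1728*3**(s + 1/2)*(s + 3) + 135*(3/2)**s*(2*s + 7))/(16*(s + 3)*(2*s + 7))
  Re(s) > -3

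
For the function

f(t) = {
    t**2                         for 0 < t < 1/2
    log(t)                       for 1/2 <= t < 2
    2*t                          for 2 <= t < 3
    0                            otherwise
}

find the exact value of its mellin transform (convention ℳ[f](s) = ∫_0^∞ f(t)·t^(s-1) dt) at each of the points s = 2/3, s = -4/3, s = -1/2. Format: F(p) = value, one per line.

breakpoints 1/2, 2: one integral from each of the 3 segments
piece [0, 1/2): integrate t**2 against the kernel
the [1/2, 2) slice contributes ∫ log(t)·t^(s-1) dt
for t in [2, 3): the term is ∫ 2*t·t^(s-1)

F(2/3) = 3*2**(1/3)*(-496*2**(1/3) + 125 + log(2**(80 + 160*2**(1/3))) + 192*6**(2/3))/320
F(-4/3) = 2**(1/3)*(-64*6**(2/3) - log(2**(12*2**(1/3) + 96)) + 120 + 183*2**(1/3))/64
F(-1/2) = sqrt(2)*(-18*log(2) - 11 + 12*sqrt(6))/6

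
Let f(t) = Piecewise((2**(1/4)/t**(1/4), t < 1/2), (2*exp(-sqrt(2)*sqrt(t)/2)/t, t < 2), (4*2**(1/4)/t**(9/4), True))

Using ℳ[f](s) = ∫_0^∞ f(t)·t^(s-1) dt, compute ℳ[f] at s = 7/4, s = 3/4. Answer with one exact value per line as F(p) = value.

F(7/4) = -4*2**(3/4)*exp(-1) - 2*2**(3/4)*sqrt(pi)*erfc(1) + 2*2**(3/4)*sqrt(pi)*erfc(sqrt(2)/2) + 4*2**(1/4)*exp(-1/2) + 25*2**(3/4)/6
F(3/4) = -4*2**(3/4)*sqrt(pi)*erfc(sqrt(2)/2) - 4*2**(3/4)*exp(-1) + 4*2**(3/4)*sqrt(pi)*erfc(1) + 5*2**(3/4)/3 + 8*2**(1/4)*exp(-1/2)

the common scale on t comes off first: t**(-1/4) on [0, 1/4); exp(-sqrt(t))/t on [1/4, 1); t**(-9/4) on [1, ∞)
peel off the shared t-power: t**(3/4) on [0, 1/4); exp(-sqrt(t)) on [1/4, 1); t**(-5/4) on [1, ∞)
back out the power substitution: t**(3/2) on [0, 1/2); exp(-t) on [1/2, 1); t**(-5/2) on [1, ∞)
summing 3 kernel integrals split by 1/2, 2 yields ℳ[f](s)
∫ over [0, 1/2) of 2**(1/4)/t**(1/4)·t^(s-1) joins the sum
for t in [1/2, 2): the term is ∫ 2*exp(-sqrt(2)*sqrt(t)/2)/t·t^(s-1)
on [2, ∞) integrate f = 4*2**(1/4)/t**(9/4) against the kernel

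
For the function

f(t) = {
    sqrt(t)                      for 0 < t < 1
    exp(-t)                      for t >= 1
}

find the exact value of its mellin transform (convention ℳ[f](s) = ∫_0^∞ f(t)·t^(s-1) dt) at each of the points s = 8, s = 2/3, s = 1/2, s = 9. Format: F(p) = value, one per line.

F(8) = 2/17 + 13700*exp(-1)
F(2/3) = uppergamma(2/3, 1) + 6/7
F(1/2) = sqrt(pi)*erfc(1) + 1
F(9) = 2/19 + 109601*exp(-1)

decompose at 1; ℳ[f](s) sums the 2 pieces' integrals
segment [0, 1) carries sqrt(t); integrate it
on [1, ∞) integrate f = exp(-t) against the kernel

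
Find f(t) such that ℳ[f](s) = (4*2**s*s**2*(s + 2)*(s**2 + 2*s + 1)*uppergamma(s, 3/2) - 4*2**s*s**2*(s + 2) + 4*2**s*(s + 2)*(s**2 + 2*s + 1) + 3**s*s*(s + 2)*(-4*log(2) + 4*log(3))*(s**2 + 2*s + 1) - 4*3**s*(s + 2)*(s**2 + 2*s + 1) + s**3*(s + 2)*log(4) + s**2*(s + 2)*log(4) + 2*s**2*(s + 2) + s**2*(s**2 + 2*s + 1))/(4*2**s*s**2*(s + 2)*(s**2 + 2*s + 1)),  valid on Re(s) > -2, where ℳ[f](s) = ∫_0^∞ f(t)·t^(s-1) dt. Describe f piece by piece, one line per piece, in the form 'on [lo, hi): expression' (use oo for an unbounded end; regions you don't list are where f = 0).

on [0, 1/2): t**2
on [1/2, 1): t*log(t)
on [1, 3/2): log(t)
on [3/2, oo): exp(-t)

decompose at 1/2, 1, 3/2; ℳ[f](s) sums the 4 pieces' integrals
segment 0 to 1/2 holds t**2; add its integral
segment 1/2 to 1 holds t*log(t); add its integral
piece [1, 3/2): integrate log(t) against the kernel
on [3/2, ∞) integrate f = exp(-t) against the kernel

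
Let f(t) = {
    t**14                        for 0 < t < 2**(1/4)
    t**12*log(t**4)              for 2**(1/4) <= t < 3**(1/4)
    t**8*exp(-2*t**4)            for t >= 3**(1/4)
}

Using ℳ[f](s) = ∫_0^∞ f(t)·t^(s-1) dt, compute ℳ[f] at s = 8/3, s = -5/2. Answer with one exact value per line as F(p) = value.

remove the power substitution first: t**7 on [0, sqrt(2)); t**6*log(t**2) on [sqrt(2), sqrt(3)); t**4*exp(-2*t**2) on [sqrt(3), ∞)
remove the power substitution first: t**(7/2) on [0, 2); t**3*log(t) on [2, 3); t**2*exp(-2*t) on [3, ∞)
undo the shared t-power: t**(3/2) on [0, 2); t*log(t) on [2, 3); exp(-2*t) on [3, ∞)
f breaks at 2**(1/4), 3**(1/4) into 3 integrals to sum
piece [0, 2**(1/4)): integrate t**14 against the kernel
piece [2**(1/4), 3**(1/4)): integrate t**12*log(t**4) against the kernel
on [3**(1/4), ∞): add ∫ t**8*exp(-2*t**4)·t^(s-1) dt

F(8/3) = -243*3**(2/3)/484 - 6*2**(2/3)*log(2)/11 + 2**(1/3)*uppergamma(8/3, 6)/32 + 18*2**(2/3)/121 + 24*2**(1/6)/25 + 81*3**(2/3)*log(3)/44
F(-5/2) = -144*3**(3/8)/361 - 8*2**(3/8)*log(2)/19 + 2**(5/8)*uppergamma(11/8, 6)/16 + 64*2**(3/8)/361 + 8*2**(7/8)/23 + 18*3**(3/8)*log(3)/19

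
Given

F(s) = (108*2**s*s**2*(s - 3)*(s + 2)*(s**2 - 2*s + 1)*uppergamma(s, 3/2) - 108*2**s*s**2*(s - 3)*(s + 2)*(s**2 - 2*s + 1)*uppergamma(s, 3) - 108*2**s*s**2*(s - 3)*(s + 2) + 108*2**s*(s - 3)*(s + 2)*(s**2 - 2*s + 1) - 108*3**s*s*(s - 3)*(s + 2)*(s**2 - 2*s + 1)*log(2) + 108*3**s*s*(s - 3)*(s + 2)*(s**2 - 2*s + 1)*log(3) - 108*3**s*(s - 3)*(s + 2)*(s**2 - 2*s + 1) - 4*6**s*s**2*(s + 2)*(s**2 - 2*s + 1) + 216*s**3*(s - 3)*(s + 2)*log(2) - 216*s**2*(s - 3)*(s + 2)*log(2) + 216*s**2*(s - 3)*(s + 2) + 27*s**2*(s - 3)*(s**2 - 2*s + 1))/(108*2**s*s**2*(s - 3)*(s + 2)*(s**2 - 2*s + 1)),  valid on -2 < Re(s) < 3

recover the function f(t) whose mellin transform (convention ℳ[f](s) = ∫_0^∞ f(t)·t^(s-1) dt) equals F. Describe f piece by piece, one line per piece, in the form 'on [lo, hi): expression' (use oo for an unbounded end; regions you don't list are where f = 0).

on [0, 1/2): t**2
on [1/2, 1): log(t)/t
on [1, 3/2): log(t)
on [3/2, 3): exp(-t)
on [3, oo): t**(-3)

the 5 pieces separated at 1/2, 1, 3/2, 3 each add one integral
piece [0, 1/2): integrate t**2 against the kernel
for t in [1/2, 1): the term is ∫ log(t)/t·t^(s-1)
the [1, 3/2) slice contributes ∫ log(t)·t^(s-1) dt
[3/2, 3) adds the kernel integral of exp(-t)
for t in [3, ∞): the term is ∫ t**(-3)·t^(s-1)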